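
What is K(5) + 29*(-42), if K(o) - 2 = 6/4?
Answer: -2429/2 ≈ -1214.5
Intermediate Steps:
K(o) = 7/2 (K(o) = 2 + 6/4 = 2 + 6*(1/4) = 2 + 3/2 = 7/2)
K(5) + 29*(-42) = 7/2 + 29*(-42) = 7/2 - 1218 = -2429/2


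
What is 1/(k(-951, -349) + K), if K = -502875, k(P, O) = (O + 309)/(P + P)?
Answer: -951/478234105 ≈ -1.9886e-6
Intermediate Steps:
k(P, O) = (309 + O)/(2*P) (k(P, O) = (309 + O)/((2*P)) = (309 + O)*(1/(2*P)) = (309 + O)/(2*P))
1/(k(-951, -349) + K) = 1/((½)*(309 - 349)/(-951) - 502875) = 1/((½)*(-1/951)*(-40) - 502875) = 1/(20/951 - 502875) = 1/(-478234105/951) = -951/478234105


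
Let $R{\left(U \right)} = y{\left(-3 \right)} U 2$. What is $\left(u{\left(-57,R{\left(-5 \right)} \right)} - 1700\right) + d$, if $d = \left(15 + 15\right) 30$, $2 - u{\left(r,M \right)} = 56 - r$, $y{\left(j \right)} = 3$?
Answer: $-911$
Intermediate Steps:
$R{\left(U \right)} = 6 U$ ($R{\left(U \right)} = 3 U 2 = 6 U$)
$u{\left(r,M \right)} = -54 + r$ ($u{\left(r,M \right)} = 2 - \left(56 - r\right) = 2 + \left(-56 + r\right) = -54 + r$)
$d = 900$ ($d = 30 \cdot 30 = 900$)
$\left(u{\left(-57,R{\left(-5 \right)} \right)} - 1700\right) + d = \left(\left(-54 - 57\right) - 1700\right) + 900 = \left(-111 - 1700\right) + 900 = -1811 + 900 = -911$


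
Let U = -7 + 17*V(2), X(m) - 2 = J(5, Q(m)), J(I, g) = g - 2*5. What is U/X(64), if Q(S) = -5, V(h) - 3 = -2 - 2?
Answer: 24/13 ≈ 1.8462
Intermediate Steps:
V(h) = -1 (V(h) = 3 + (-2 - 2) = 3 - 4 = -1)
J(I, g) = -10 + g (J(I, g) = g - 10 = -10 + g)
X(m) = -13 (X(m) = 2 + (-10 - 5) = 2 - 15 = -13)
U = -24 (U = -7 + 17*(-1) = -7 - 17 = -24)
U/X(64) = -24/(-13) = -24*(-1/13) = 24/13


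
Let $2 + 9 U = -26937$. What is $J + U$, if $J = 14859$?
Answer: $\frac{106792}{9} \approx 11866.0$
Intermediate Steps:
$U = - \frac{26939}{9}$ ($U = - \frac{2}{9} + \frac{1}{9} \left(-26937\right) = - \frac{2}{9} - 2993 = - \frac{26939}{9} \approx -2993.2$)
$J + U = 14859 - \frac{26939}{9} = \frac{106792}{9}$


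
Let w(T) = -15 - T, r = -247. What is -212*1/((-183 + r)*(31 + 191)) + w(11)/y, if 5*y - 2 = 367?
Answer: -1027631/2935395 ≈ -0.35008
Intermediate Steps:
y = 369/5 (y = ⅖ + (⅕)*367 = ⅖ + 367/5 = 369/5 ≈ 73.800)
-212*1/((-183 + r)*(31 + 191)) + w(11)/y = -212*1/((-183 - 247)*(31 + 191)) + (-15 - 1*11)/(369/5) = -212/((-430*222)) + (-15 - 11)*(5/369) = -212/(-95460) - 26*5/369 = -212*(-1/95460) - 130/369 = 53/23865 - 130/369 = -1027631/2935395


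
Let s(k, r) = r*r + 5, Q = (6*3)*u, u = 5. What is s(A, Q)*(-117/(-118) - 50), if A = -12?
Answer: -46871215/118 ≈ -3.9721e+5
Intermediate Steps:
Q = 90 (Q = (6*3)*5 = 18*5 = 90)
s(k, r) = 5 + r² (s(k, r) = r² + 5 = 5 + r²)
s(A, Q)*(-117/(-118) - 50) = (5 + 90²)*(-117/(-118) - 50) = (5 + 8100)*(-117*(-1/118) - 50) = 8105*(117/118 - 50) = 8105*(-5783/118) = -46871215/118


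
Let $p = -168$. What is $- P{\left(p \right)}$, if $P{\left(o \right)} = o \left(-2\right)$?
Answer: $-336$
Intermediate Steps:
$P{\left(o \right)} = - 2 o$
$- P{\left(p \right)} = - \left(-2\right) \left(-168\right) = \left(-1\right) 336 = -336$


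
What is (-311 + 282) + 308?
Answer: 279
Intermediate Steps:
(-311 + 282) + 308 = -29 + 308 = 279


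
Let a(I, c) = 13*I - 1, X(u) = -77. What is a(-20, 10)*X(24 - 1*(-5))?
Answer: 20097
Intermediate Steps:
a(I, c) = -1 + 13*I
a(-20, 10)*X(24 - 1*(-5)) = (-1 + 13*(-20))*(-77) = (-1 - 260)*(-77) = -261*(-77) = 20097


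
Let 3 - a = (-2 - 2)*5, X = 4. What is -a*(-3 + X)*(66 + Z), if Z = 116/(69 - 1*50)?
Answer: -31510/19 ≈ -1658.4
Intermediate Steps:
a = 23 (a = 3 - (-2 - 2)*5 = 3 - (-4)*5 = 3 - 1*(-20) = 3 + 20 = 23)
Z = 116/19 (Z = 116/(69 - 50) = 116/19 ≈ 6.1053)
-a*(-3 + X)*(66 + Z) = -23*(-3 + 4)*(66 + 116/19) = -23*1*1370/19 = -23*1370/19 = -1*31510/19 = -31510/19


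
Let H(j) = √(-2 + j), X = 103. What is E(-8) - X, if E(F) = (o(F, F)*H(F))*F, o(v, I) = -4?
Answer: -103 + 32*I*√10 ≈ -103.0 + 101.19*I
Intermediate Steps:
E(F) = -4*F*√(-2 + F) (E(F) = (-4*√(-2 + F))*F = -4*F*√(-2 + F))
E(-8) - X = -4*(-8)*√(-2 - 8) - 1*103 = -4*(-8)*√(-10) - 103 = -4*(-8)*I*√10 - 103 = 32*I*√10 - 103 = -103 + 32*I*√10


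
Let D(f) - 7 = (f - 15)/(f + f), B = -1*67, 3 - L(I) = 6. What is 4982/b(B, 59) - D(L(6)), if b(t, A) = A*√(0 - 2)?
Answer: -10 - 2491*I*√2/59 ≈ -10.0 - 59.709*I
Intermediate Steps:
L(I) = -3 (L(I) = 3 - 1*6 = 3 - 6 = -3)
B = -67
b(t, A) = I*A*√2 (b(t, A) = A*√(-2) = A*(I*√2) = I*A*√2)
D(f) = 7 + (-15 + f)/(2*f) (D(f) = 7 + (f - 15)/(f + f) = 7 + (-15 + f)/((2*f)) = 7 + (-15 + f)*(1/(2*f)) = 7 + (-15 + f)/(2*f))
4982/b(B, 59) - D(L(6)) = 4982/((I*59*√2)) - 15*(-1 - 3)/(2*(-3)) = 4982/((59*I*√2)) - 15*(-1)*(-4)/(2*3) = 4982*(-I*√2/118) - 1*10 = -2491*I*√2/59 - 10 = -10 - 2491*I*√2/59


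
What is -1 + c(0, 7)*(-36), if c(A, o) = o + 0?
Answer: -253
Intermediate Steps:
c(A, o) = o
-1 + c(0, 7)*(-36) = -1 + 7*(-36) = -1 - 252 = -253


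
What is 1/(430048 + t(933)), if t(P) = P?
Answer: 1/430981 ≈ 2.3203e-6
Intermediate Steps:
1/(430048 + t(933)) = 1/(430048 + 933) = 1/430981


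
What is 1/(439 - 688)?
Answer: -1/249 ≈ -0.0040161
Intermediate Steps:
1/(439 - 688) = 1/(-249) = -1/249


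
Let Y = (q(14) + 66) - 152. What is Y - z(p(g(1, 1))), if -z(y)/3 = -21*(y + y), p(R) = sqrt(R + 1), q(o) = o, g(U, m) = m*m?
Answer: -72 - 126*sqrt(2) ≈ -250.19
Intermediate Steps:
g(U, m) = m**2
p(R) = sqrt(1 + R)
z(y) = 126*y (z(y) = -(-63)*(y + y) = -(-63)*2*y = -(-126)*y = 126*y)
Y = -72 (Y = (14 + 66) - 152 = 80 - 152 = -72)
Y - z(p(g(1, 1))) = -72 - 126*sqrt(1 + 1**2) = -72 - 126*sqrt(1 + 1) = -72 - 126*sqrt(2)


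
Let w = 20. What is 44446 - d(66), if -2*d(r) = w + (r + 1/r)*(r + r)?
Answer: 48813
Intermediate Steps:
d(r) = -10 - r*(r + 1/r) (d(r) = -(20 + (r + 1/r)*(r + r))/2 = -(20 + (r + 1/r)*(2*r))/2 = -(20 + 2*r*(r + 1/r))/2 = -10 - r*(r + 1/r))
44446 - d(66) = 44446 - (-11 - 1*66²) = 44446 - (-11 - 1*4356) = 44446 - (-11 - 4356) = 44446 - 1*(-4367) = 44446 + 4367 = 48813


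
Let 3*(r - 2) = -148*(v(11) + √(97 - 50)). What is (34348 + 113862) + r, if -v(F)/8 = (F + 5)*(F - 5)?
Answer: 186100 - 148*√47/3 ≈ 1.8576e+5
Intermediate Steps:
v(F) = -8*(-5 + F)*(5 + F) (v(F) = -8*(F + 5)*(F - 5) = -8*(5 + F)*(-5 + F) = -8*(-5 + F)*(5 + F))
r = 37890 - 148*√47/3 (r = 2 + (-148*((200 - 8*11²) + √(97 - 50)))/3 = 2 + (-148*((200 - 8*121) + √47))/3 = 2 + (-148*((200 - 968) + √47))/3 = 2 + (-148*(-768 + √47))/3 = 2 + (113664 - 148*√47)/3 = 2 + (37888 - 148*√47/3) = 37890 - 148*√47/3 ≈ 37552.)
(34348 + 113862) + r = (34348 + 113862) + (37890 - 148*√47/3) = 148210 + (37890 - 148*√47/3) = 186100 - 148*√47/3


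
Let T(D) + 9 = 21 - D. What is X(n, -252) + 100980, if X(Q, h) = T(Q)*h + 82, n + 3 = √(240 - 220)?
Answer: 97282 + 504*√5 ≈ 98409.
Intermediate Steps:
n = -3 + 2*√5 (n = -3 + √(240 - 220) = -3 + √20 = -3 + 2*√5 ≈ 1.4721)
T(D) = 12 - D (T(D) = -9 + (21 - D) = 12 - D)
X(Q, h) = 82 + h*(12 - Q) (X(Q, h) = (12 - Q)*h + 82 = h*(12 - Q) + 82 = 82 + h*(12 - Q))
X(n, -252) + 100980 = (82 - 1*(-252)*(-12 + (-3 + 2*√5))) + 100980 = (82 - 1*(-252)*(-15 + 2*√5)) + 100980 = (82 + (-3780 + 504*√5)) + 100980 = (-3698 + 504*√5) + 100980 = 97282 + 504*√5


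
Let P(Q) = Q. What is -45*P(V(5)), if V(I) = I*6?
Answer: -1350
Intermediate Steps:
V(I) = 6*I
-45*P(V(5)) = -270*5 = -45*30 = -1350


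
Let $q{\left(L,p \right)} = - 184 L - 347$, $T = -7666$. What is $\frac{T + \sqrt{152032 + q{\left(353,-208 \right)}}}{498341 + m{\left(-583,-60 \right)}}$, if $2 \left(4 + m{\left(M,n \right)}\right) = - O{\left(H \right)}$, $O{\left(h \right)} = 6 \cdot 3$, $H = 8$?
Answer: $- \frac{3833}{249164} + \frac{3 \sqrt{9637}}{498328} \approx -0.014792$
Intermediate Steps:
$O{\left(h \right)} = 18$
$m{\left(M,n \right)} = -13$ ($m{\left(M,n \right)} = -4 + \frac{\left(-1\right) 18}{2} = -4 + \frac{1}{2} \left(-18\right) = -4 - 9 = -13$)
$q{\left(L,p \right)} = -347 - 184 L$
$\frac{T + \sqrt{152032 + q{\left(353,-208 \right)}}}{498341 + m{\left(-583,-60 \right)}} = \frac{-7666 + \sqrt{152032 - 65299}}{498341 - 13} = \frac{-7666 + \sqrt{152032 - 65299}}{498328} = \left(-7666 + \sqrt{152032 - 65299}\right) \frac{1}{498328} = \left(-7666 + \sqrt{86733}\right) \frac{1}{498328} = \left(-7666 + 3 \sqrt{9637}\right) \frac{1}{498328} = - \frac{3833}{249164} + \frac{3 \sqrt{9637}}{498328}$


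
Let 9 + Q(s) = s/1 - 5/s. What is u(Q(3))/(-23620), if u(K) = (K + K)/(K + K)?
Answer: -1/23620 ≈ -4.2337e-5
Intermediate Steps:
Q(s) = -9 + s - 5/s (Q(s) = -9 + (s/1 - 5/s) = -9 + (s*1 - 5/s) = -9 + (s - 5/s) = -9 + s - 5/s)
u(K) = 1 (u(K) = (2*K)/((2*K)) = (2*K)*(1/(2*K)) = 1)
u(Q(3))/(-23620) = 1/(-23620) = 1*(-1/23620) = -1/23620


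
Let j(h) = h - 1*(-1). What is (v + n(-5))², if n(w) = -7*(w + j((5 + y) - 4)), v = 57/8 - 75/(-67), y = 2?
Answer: 66765241/287296 ≈ 232.39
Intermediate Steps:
v = 4419/536 (v = 57*(⅛) - 75*(-1/67) = 57/8 + 75/67 = 4419/536 ≈ 8.2444)
j(h) = 1 + h (j(h) = h + 1 = 1 + h)
n(w) = -28 - 7*w (n(w) = -7*(w + (1 + ((5 + 2) - 4))) = -7*(w + (1 + (7 - 4))) = -7*(w + (1 + 3)) = -7*(w + 4) = -7*(4 + w) = -28 - 7*w)
(v + n(-5))² = (4419/536 + (-28 - 7*(-5)))² = (4419/536 + (-28 + 35))² = (4419/536 + 7)² = (8171/536)² = 66765241/287296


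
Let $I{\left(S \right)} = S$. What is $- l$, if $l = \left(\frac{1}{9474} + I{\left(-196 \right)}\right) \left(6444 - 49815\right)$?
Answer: $- \frac{26845246671}{3158} \approx -8.5007 \cdot 10^{6}$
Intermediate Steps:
$l = \frac{26845246671}{3158}$ ($l = \left(\frac{1}{9474} - 196\right) \left(6444 - 49815\right) = \left(\frac{1}{9474} - 196\right) \left(-43371\right) = \left(- \frac{1856903}{9474}\right) \left(-43371\right) = \frac{26845246671}{3158} \approx 8.5007 \cdot 10^{6}$)
$- l = \left(-1\right) \frac{26845246671}{3158} = - \frac{26845246671}{3158}$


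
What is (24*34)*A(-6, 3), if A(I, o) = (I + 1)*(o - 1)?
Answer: -8160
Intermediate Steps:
A(I, o) = (1 + I)*(-1 + o)
(24*34)*A(-6, 3) = (24*34)*(-1 + 3 - 1*(-6) - 6*3) = 816*(-1 + 3 + 6 - 18) = 816*(-10) = -8160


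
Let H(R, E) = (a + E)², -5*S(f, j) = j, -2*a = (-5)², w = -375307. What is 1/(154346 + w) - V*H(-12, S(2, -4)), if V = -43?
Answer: 130063610447/22096100 ≈ 5886.3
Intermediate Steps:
a = -25/2 (a = -½*(-5)² = -½*25 = -25/2 ≈ -12.500)
S(f, j) = -j/5
H(R, E) = (-25/2 + E)²
1/(154346 + w) - V*H(-12, S(2, -4)) = 1/(154346 - 375307) - (-43)*(-25 + 2*(-⅕*(-4)))²/4 = 1/(-220961) - (-43)*(-25 + 2*(⅘))²/4 = -1/220961 - (-43)*(-25 + 8/5)²/4 = -1/220961 - (-43)*(-117/5)²/4 = -1/220961 - (-43)*(¼)*(13689/25) = -1/220961 - (-43)*13689/100 = -1/220961 - 1*(-588627/100) = -1/220961 + 588627/100 = 130063610447/22096100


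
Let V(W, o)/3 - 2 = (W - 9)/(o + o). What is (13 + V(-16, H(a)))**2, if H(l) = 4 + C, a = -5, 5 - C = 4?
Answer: 529/4 ≈ 132.25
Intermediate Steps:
C = 1 (C = 5 - 1*4 = 5 - 4 = 1)
H(l) = 5 (H(l) = 4 + 1 = 5)
V(W, o) = 6 + 3*(-9 + W)/(2*o) (V(W, o) = 6 + 3*((W - 9)/(o + o)) = 6 + 3*((-9 + W)/((2*o))) = 6 + 3*((-9 + W)*(1/(2*o))) = 6 + 3*((-9 + W)/(2*o)) = 6 + 3*(-9 + W)/(2*o))
(13 + V(-16, H(a)))**2 = (13 + (3/2)*(-9 - 16 + 4*5)/5)**2 = (13 + (3/2)*(1/5)*(-9 - 16 + 20))**2 = (13 + (3/2)*(1/5)*(-5))**2 = (13 - 3/2)**2 = (23/2)**2 = 529/4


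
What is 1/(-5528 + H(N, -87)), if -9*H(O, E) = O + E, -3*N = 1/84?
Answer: -2268/12515579 ≈ -0.00018121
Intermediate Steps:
N = -1/252 (N = -⅓/84 = -⅓*1/84 = -1/252 ≈ -0.0039683)
H(O, E) = -E/9 - O/9 (H(O, E) = -(O + E)/9 = -(E + O)/9 = -E/9 - O/9)
1/(-5528 + H(N, -87)) = 1/(-5528 + (-⅑*(-87) - ⅑*(-1/252))) = 1/(-5528 + (29/3 + 1/2268)) = 1/(-5528 + 21925/2268) = 1/(-12515579/2268) = -2268/12515579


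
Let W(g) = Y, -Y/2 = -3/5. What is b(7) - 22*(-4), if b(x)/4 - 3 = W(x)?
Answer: 524/5 ≈ 104.80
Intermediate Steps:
Y = 6/5 (Y = -(-6)/5 = -2*(-3/5) = 6/5 ≈ 1.2000)
W(g) = 6/5
b(x) = 84/5 (b(x) = 12 + 4*(6/5) = 12 + 24/5 = 84/5)
b(7) - 22*(-4) = 84/5 - 22*(-4) = 84/5 + 88 = 524/5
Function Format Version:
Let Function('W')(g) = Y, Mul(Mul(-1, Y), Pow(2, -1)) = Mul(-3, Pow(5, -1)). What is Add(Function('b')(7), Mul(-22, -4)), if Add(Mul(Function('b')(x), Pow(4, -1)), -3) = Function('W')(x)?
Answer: Rational(524, 5) ≈ 104.80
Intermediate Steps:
Y = Rational(6, 5) (Y = Mul(-2, Mul(-3, Pow(5, -1))) = Mul(-2, Mul(-3, Rational(1, 5))) = Mul(-2, Rational(-3, 5)) = Rational(6, 5) ≈ 1.2000)
Function('W')(g) = Rational(6, 5)
Function('b')(x) = Rational(84, 5) (Function('b')(x) = Add(12, Mul(4, Rational(6, 5))) = Add(12, Rational(24, 5)) = Rational(84, 5))
Add(Function('b')(7), Mul(-22, -4)) = Add(Rational(84, 5), Mul(-22, -4)) = Add(Rational(84, 5), 88) = Rational(524, 5)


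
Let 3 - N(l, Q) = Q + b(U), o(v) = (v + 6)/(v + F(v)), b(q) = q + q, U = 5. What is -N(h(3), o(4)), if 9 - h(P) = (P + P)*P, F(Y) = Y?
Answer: 33/4 ≈ 8.2500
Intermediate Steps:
b(q) = 2*q
h(P) = 9 - 2*P² (h(P) = 9 - (P + P)*P = 9 - 2*P*P = 9 - 2*P²)
o(v) = (6 + v)/(2*v) (o(v) = (v + 6)/(v + v) = (6 + v)/((2*v)) = (6 + v)*(1/(2*v)) = (6 + v)/(2*v))
N(l, Q) = -7 - Q (N(l, Q) = 3 - (Q + 2*5) = 3 - (Q + 10) = 3 - (10 + Q) = 3 + (-10 - Q) = -7 - Q)
-N(h(3), o(4)) = -(-7 - (6 + 4)/(2*4)) = -(-7 - 10/(2*4)) = -(-7 - 1*5/4) = -(-7 - 5/4) = -1*(-33/4) = 33/4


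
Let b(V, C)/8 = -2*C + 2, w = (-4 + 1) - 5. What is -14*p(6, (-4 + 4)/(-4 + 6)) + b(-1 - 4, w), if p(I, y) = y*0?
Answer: 144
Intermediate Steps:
w = -8 (w = -3 - 5 = -8)
b(V, C) = 16 - 16*C (b(V, C) = 8*(-2*C + 2) = 8*(2 - 2*C) = 16 - 16*C)
p(I, y) = 0
-14*p(6, (-4 + 4)/(-4 + 6)) + b(-1 - 4, w) = -14*0 + (16 - 16*(-8)) = 0 + (16 + 128) = 0 + 144 = 144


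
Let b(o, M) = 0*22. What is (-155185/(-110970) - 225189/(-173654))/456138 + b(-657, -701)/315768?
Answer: 1298442983/219748864758111 ≈ 5.9088e-6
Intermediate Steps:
b(o, M) = 0
(-155185/(-110970) - 225189/(-173654))/456138 + b(-657, -701)/315768 = (-155185/(-110970) - 225189/(-173654))/456138 + 0/315768 = (-155185*(-1/110970) - 225189*(-1/173654))*(1/456138) + 0*(1/315768) = (31037/22194 + 225189/173654)*(1/456138) + 0 = (2596885966/963519219)*(1/456138) + 0 = 1298442983/219748864758111 + 0 = 1298442983/219748864758111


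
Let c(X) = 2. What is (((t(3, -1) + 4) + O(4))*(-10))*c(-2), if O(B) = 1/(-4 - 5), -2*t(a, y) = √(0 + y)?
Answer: -700/9 + 10*I ≈ -77.778 + 10.0*I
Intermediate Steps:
t(a, y) = -√y/2 (t(a, y) = -√(0 + y)/2 = -√y/2)
O(B) = -⅑ (O(B) = 1/(-9) = -⅑)
(((t(3, -1) + 4) + O(4))*(-10))*c(-2) = (((-I/2 + 4) - ⅑)*(-10))*2 = (((4 - I/2) - ⅑)*(-10))*2 = ((35/9 - I/2)*(-10))*2 = (-350/9 + 5*I)*2 = -700/9 + 10*I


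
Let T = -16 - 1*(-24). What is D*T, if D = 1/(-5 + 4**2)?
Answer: 8/11 ≈ 0.72727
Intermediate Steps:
T = 8 (T = -16 + 24 = 8)
D = 1/11 (D = 1/(-5 + 16) = 1/11 ≈ 0.090909)
D*T = (1/11)*8 = 8/11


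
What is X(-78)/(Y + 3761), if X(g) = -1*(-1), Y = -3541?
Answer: 1/220 ≈ 0.0045455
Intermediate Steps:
X(g) = 1
X(-78)/(Y + 3761) = 1/(-3541 + 3761) = 1/220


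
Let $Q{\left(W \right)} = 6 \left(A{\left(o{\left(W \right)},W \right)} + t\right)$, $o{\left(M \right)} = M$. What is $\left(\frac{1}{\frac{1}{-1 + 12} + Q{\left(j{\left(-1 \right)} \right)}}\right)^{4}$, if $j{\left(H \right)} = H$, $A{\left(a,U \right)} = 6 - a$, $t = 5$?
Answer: $\frac{14641}{395451064801} \approx 3.7024 \cdot 10^{-8}$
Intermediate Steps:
$Q{\left(W \right)} = 66 - 6 W$ ($Q{\left(W \right)} = 6 \left(\left(6 - W\right) + 5\right) = 6 \left(11 - W\right) = 66 - 6 W$)
$\left(\frac{1}{\frac{1}{-1 + 12} + Q{\left(j{\left(-1 \right)} \right)}}\right)^{4} = \left(\frac{1}{\frac{1}{-1 + 12} + \left(66 - -6\right)}\right)^{4} = \left(\frac{1}{\frac{1}{11} + \left(66 + 6\right)}\right)^{4} = \left(\frac{1}{\frac{1}{11} + 72}\right)^{4} = \left(\frac{1}{\frac{793}{11}}\right)^{4} = \left(\frac{11}{793}\right)^{4} = \frac{14641}{395451064801}$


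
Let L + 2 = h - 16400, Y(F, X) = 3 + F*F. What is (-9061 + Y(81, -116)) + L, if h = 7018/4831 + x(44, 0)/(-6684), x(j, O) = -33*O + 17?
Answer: -610209519011/32290404 ≈ -18898.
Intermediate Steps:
Y(F, X) = 3 + F**2
x(j, O) = 17 - 33*O
h = 46826185/32290404 (h = 7018/4831 + (17 - 33*0)/(-6684) = 7018*(1/4831) + (17 + 0)*(-1/6684) = 7018/4831 + 17*(-1/6684) = 7018/4831 - 17/6684 = 46826185/32290404 ≈ 1.4502)
L = -529580380223/32290404 (L = -2 + (46826185/32290404 - 16400) = -2 - 529515799415/32290404 = -529580380223/32290404 ≈ -16401.)
(-9061 + Y(81, -116)) + L = (-9061 + (3 + 81**2)) - 529580380223/32290404 = (-9061 + (3 + 6561)) - 529580380223/32290404 = (-9061 + 6564) - 529580380223/32290404 = -2497 - 529580380223/32290404 = -610209519011/32290404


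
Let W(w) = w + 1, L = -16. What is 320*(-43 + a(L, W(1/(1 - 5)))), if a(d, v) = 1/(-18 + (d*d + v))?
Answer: -2627904/191 ≈ -13759.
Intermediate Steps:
W(w) = 1 + w
a(d, v) = 1/(-18 + v + d²) (a(d, v) = 1/(-18 + (d² + v)) = 1/(-18 + (v + d²)) = 1/(-18 + v + d²))
320*(-43 + a(L, W(1/(1 - 5)))) = 320*(-43 + 1/(-18 + (1 + 1/(1 - 5)) + (-16)²)) = 320*(-43 + 1/(-18 + (1 + 1/(-4)) + 256)) = 320*(-43 + 1/(-18 + (1 - ¼) + 256)) = 320*(-43 + 1/(-18 + ¾ + 256)) = 320*(-43 + 1/(955/4)) = 320*(-43 + 4/955) = 320*(-41061/955) = -2627904/191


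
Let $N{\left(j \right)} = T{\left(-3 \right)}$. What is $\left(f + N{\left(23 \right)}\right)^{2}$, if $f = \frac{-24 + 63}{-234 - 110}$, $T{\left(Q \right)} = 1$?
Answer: $\frac{93025}{118336} \approx 0.78611$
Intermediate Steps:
$N{\left(j \right)} = 1$
$f = - \frac{39}{344}$ ($f = \frac{39}{-344} = 39 \left(- \frac{1}{344}\right) = - \frac{39}{344} \approx -0.11337$)
$\left(f + N{\left(23 \right)}\right)^{2} = \left(- \frac{39}{344} + 1\right)^{2} = \left(\frac{305}{344}\right)^{2} = \frac{93025}{118336}$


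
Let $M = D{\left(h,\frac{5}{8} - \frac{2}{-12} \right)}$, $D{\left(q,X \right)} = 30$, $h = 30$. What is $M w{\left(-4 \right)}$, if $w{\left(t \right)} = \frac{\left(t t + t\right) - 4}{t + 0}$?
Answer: $-60$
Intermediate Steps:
$M = 30$
$w{\left(t \right)} = \frac{-4 + t + t^{2}}{t}$ ($w{\left(t \right)} = \frac{\left(t^{2} + t\right) - 4}{t} = \frac{\left(t + t^{2}\right) - 4}{t} = \frac{-4 + t + t^{2}}{t}$)
$M w{\left(-4 \right)} = 30 \left(1 - 4 - \frac{4}{-4}\right) = 30 \left(1 - 4 - -1\right) = 30 \left(1 - 4 + 1\right) = 30 \left(-2\right) = -60$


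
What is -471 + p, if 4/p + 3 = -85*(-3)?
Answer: -29672/63 ≈ -470.98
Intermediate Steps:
p = 1/63 (p = 4/(-3 - 85*(-3)) = 4/(-3 - 1*(-255)) = 4/(-3 + 255) = 4/252 = 4*(1/252) = 1/63 ≈ 0.015873)
-471 + p = -471 + 1/63 = -29672/63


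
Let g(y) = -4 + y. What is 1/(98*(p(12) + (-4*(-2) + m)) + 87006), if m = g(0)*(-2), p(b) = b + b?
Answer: 1/90926 ≈ 1.0998e-5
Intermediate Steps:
p(b) = 2*b
m = 8 (m = (-4 + 0)*(-2) = -4*(-2) = 8)
1/(98*(p(12) + (-4*(-2) + m)) + 87006) = 1/(98*(2*12 + (-4*(-2) + 8)) + 87006) = 1/(98*(24 + (8 + 8)) + 87006) = 1/(98*(24 + 16) + 87006) = 1/(98*40 + 87006) = 1/(3920 + 87006) = 1/90926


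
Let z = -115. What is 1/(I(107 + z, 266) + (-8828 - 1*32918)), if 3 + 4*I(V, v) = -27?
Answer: -2/83507 ≈ -2.3950e-5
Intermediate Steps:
I(V, v) = -15/2 (I(V, v) = -3/4 + (1/4)*(-27) = -3/4 - 27/4 = -15/2)
1/(I(107 + z, 266) + (-8828 - 1*32918)) = 1/(-15/2 + (-8828 - 1*32918)) = 1/(-15/2 + (-8828 - 32918)) = 1/(-15/2 - 41746) = 1/(-83507/2) = -2/83507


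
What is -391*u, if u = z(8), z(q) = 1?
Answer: -391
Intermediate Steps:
u = 1
-391*u = -391*1 = -391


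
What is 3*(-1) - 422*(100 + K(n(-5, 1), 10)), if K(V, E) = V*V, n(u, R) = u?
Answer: -52753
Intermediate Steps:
K(V, E) = V**2
3*(-1) - 422*(100 + K(n(-5, 1), 10)) = 3*(-1) - 422*(100 + (-5)**2) = -3 - 422*(100 + 25) = -3 - 422*125 = -3 - 52750 = -52753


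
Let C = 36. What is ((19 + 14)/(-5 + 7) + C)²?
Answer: 11025/4 ≈ 2756.3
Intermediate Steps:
((19 + 14)/(-5 + 7) + C)² = ((19 + 14)/(-5 + 7) + 36)² = (33/2 + 36)² = (105/2)² = 11025/4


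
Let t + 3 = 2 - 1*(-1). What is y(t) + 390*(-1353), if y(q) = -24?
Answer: -527694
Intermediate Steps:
t = 0 (t = -3 + (2 - 1*(-1)) = -3 + (2 + 1) = -3 + 3 = 0)
y(t) + 390*(-1353) = -24 + 390*(-1353) = -24 - 527670 = -527694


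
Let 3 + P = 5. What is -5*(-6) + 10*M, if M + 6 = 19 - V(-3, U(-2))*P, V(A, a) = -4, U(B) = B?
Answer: 240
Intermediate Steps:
P = 2 (P = -3 + 5 = 2)
M = 21 (M = -6 + (19 - (-4)*2) = -6 + (19 - 1*(-8)) = -6 + (19 + 8) = -6 + 27 = 21)
-5*(-6) + 10*M = -5*(-6) + 10*21 = 30 + 210 = 240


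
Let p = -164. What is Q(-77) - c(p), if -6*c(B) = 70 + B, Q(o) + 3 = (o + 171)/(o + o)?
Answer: -4453/231 ≈ -19.277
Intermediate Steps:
Q(o) = -3 + (171 + o)/(2*o) (Q(o) = -3 + (o + 171)/(o + o) = -3 + (171 + o)/((2*o)) = -3 + (171 + o)*(1/(2*o)) = -3 + (171 + o)/(2*o))
c(B) = -35/3 - B/6 (c(B) = -(70 + B)/6 = -35/3 - B/6)
Q(-77) - c(p) = (½)*(171 - 5*(-77))/(-77) - (-35/3 - ⅙*(-164)) = (½)*(-1/77)*(171 + 385) - (-35/3 + 82/3) = (½)*(-1/77)*556 - 1*47/3 = -278/77 - 47/3 = -4453/231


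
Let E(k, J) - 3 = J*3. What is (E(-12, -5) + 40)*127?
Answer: 3556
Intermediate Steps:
E(k, J) = 3 + 3*J (E(k, J) = 3 + J*3 = 3 + 3*J)
(E(-12, -5) + 40)*127 = ((3 + 3*(-5)) + 40)*127 = ((3 - 15) + 40)*127 = (-12 + 40)*127 = 28*127 = 3556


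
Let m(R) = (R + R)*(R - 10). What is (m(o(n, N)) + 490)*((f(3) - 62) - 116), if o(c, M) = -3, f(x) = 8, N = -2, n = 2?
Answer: -96560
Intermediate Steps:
m(R) = 2*R*(-10 + R) (m(R) = (2*R)*(-10 + R) = 2*R*(-10 + R))
(m(o(n, N)) + 490)*((f(3) - 62) - 116) = (2*(-3)*(-10 - 3) + 490)*((8 - 62) - 116) = (2*(-3)*(-13) + 490)*(-54 - 116) = (78 + 490)*(-170) = 568*(-170) = -96560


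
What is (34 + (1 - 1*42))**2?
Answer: 49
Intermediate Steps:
(34 + (1 - 1*42))**2 = (34 + (1 - 42))**2 = (34 - 41)**2 = (-7)**2 = 49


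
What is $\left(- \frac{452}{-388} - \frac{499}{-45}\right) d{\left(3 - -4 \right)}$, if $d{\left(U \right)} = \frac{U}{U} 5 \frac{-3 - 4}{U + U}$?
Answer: $- \frac{26744}{873} \approx -30.635$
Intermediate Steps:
$d{\left(U \right)} = - \frac{35}{2 U}$ ($d{\left(U \right)} = 1 \cdot 5 \left(- \frac{7}{2 U}\right) = 5 \left(- 7 \frac{1}{2 U}\right) = 5 \left(- \frac{7}{2 U}\right) = - \frac{35}{2 U}$)
$\left(- \frac{452}{-388} - \frac{499}{-45}\right) d{\left(3 - -4 \right)} = \left(- \frac{452}{-388} - \frac{499}{-45}\right) \left(- \frac{35}{2 \left(3 - -4\right)}\right) = \left(\left(-452\right) \left(- \frac{1}{388}\right) - - \frac{499}{45}\right) \left(- \frac{35}{2 \left(3 + 4\right)}\right) = \left(\frac{113}{97} + \frac{499}{45}\right) \left(- \frac{35}{2 \cdot 7}\right) = \frac{53488 \left(\left(- \frac{35}{2}\right) \frac{1}{7}\right)}{4365} = \frac{53488}{4365} \left(- \frac{5}{2}\right) = - \frac{26744}{873}$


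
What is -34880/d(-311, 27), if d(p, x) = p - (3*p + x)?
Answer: -6976/119 ≈ -58.622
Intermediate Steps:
d(p, x) = -x - 2*p (d(p, x) = p - (x + 3*p) = p + (-x - 3*p) = -x - 2*p)
-34880/d(-311, 27) = -34880/(-1*27 - 2*(-311)) = -34880/(-27 + 622) = -34880/595 = -34880*1/595 = -6976/119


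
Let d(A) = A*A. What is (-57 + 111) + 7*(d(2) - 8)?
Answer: 26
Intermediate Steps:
d(A) = A**2
(-57 + 111) + 7*(d(2) - 8) = (-57 + 111) + 7*(2**2 - 8) = 54 + 7*(4 - 8) = 54 + 7*(-4) = 54 - 28 = 26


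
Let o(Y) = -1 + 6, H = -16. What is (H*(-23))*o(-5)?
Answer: 1840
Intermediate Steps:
o(Y) = 5
(H*(-23))*o(-5) = -16*(-23)*5 = 368*5 = 1840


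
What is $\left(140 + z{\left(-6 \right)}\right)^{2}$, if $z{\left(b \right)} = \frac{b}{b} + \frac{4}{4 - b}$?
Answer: $\frac{499849}{25} \approx 19994.0$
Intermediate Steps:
$z{\left(b \right)} = 1 + \frac{4}{4 - b}$
$\left(140 + z{\left(-6 \right)}\right)^{2} = \left(140 + \frac{-8 - 6}{-4 - 6}\right)^{2} = \left(140 + \frac{1}{-10} \left(-14\right)\right)^{2} = \left(140 - - \frac{7}{5}\right)^{2} = \left(140 + \frac{7}{5}\right)^{2} = \left(\frac{707}{5}\right)^{2} = \frac{499849}{25}$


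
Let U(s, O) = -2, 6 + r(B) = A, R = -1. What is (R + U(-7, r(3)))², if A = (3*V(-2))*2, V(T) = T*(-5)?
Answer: 9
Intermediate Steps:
V(T) = -5*T
A = 60 (A = (3*(-5*(-2)))*2 = (3*10)*2 = 30*2 = 60)
r(B) = 54 (r(B) = -6 + 60 = 54)
(R + U(-7, r(3)))² = (-1 - 2)² = (-3)² = 9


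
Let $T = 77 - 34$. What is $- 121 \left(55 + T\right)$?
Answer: $-11858$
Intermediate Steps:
$T = 43$
$- 121 \left(55 + T\right) = - 121 \left(55 + 43\right) = \left(-121\right) 98 = -11858$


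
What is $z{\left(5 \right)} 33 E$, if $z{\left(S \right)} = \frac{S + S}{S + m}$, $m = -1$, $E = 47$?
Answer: $\frac{7755}{2} \approx 3877.5$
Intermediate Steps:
$z{\left(S \right)} = \frac{2 S}{-1 + S}$ ($z{\left(S \right)} = \frac{S + S}{S - 1} = \frac{2 S}{-1 + S}$)
$z{\left(5 \right)} 33 E = 2 \cdot 5 \frac{1}{-1 + 5} \cdot 33 \cdot 47 = 2 \cdot 5 \cdot \frac{1}{4} \cdot 33 \cdot 47 = \frac{5}{2} \cdot 33 \cdot 47 = \frac{165}{2} \cdot 47 = \frac{7755}{2}$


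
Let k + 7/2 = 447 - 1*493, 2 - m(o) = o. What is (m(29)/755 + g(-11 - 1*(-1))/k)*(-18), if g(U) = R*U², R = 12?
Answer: 3629346/8305 ≈ 437.01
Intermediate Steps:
m(o) = 2 - o
k = -99/2 (k = -7/2 + (447 - 1*493) = -7/2 + (447 - 493) = -7/2 - 46 = -99/2 ≈ -49.500)
g(U) = 12*U²
(m(29)/755 + g(-11 - 1*(-1))/k)*(-18) = ((2 - 1*29)/755 + (12*(-11 - 1*(-1))²)/(-99/2))*(-18) = ((2 - 29)*(1/755) + (12*(-11 + 1)²)*(-2/99))*(-18) = (-27*1/755 + (12*(-10)²)*(-2/99))*(-18) = (-27/755 + (12*100)*(-2/99))*(-18) = (-27/755 + 1200*(-2/99))*(-18) = (-27/755 - 800/33)*(-18) = -604891/24915*(-18) = 3629346/8305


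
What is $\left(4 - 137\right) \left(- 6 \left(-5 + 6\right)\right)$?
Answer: $798$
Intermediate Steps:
$\left(4 - 137\right) \left(- 6 \left(-5 + 6\right)\right) = - 133 \left(\left(-6\right) 1\right) = \left(-133\right) \left(-6\right) = 798$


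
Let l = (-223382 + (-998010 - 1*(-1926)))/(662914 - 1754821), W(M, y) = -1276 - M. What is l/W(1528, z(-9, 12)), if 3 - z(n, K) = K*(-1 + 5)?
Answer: -609733/1530853614 ≈ -0.00039830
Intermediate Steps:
z(n, K) = 3 - 4*K (z(n, K) = 3 - K*(-1 + 5) = 3 - K*4 = 3 - 4*K)
l = 1219466/1091907 (l = (-223382 + (-998010 + 1926))/(-1091907) = (-223382 - 996084)*(-1/1091907) = -1219466*(-1/1091907) = 1219466/1091907 ≈ 1.1168)
l/W(1528, z(-9, 12)) = 1219466/(1091907*(-1276 - 1*1528)) = 1219466/(1091907*(-1276 - 1528)) = (1219466/1091907)/(-2804) = (1219466/1091907)*(-1/2804) = -609733/1530853614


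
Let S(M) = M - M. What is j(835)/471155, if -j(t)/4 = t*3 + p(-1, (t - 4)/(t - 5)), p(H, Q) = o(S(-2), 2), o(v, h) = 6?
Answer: -10044/471155 ≈ -0.021318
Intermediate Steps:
S(M) = 0
p(H, Q) = 6
j(t) = -24 - 12*t (j(t) = -4*(t*3 + 6) = -4*(3*t + 6) = -4*(6 + 3*t) = -24 - 12*t)
j(835)/471155 = (-24 - 12*835)/471155 = (-24 - 10020)*(1/471155) = -10044*1/471155 = -10044/471155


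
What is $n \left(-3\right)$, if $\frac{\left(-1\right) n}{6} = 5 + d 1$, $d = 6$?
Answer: $198$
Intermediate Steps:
$n = -66$ ($n = - 6 \left(5 + 6 \cdot 1\right) = - 6 \left(5 + 6\right) = \left(-6\right) 11 = -66$)
$n \left(-3\right) = \left(-66\right) \left(-3\right) = 198$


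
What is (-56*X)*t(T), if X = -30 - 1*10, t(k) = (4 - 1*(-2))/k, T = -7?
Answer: -1920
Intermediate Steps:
t(k) = 6/k (t(k) = (4 + 2)/k = 6/k)
X = -40 (X = -30 - 10 = -40)
(-56*X)*t(T) = (-56*(-40))*(6/(-7)) = 2240*(6*(-⅐)) = 2240*(-6/7) = -1920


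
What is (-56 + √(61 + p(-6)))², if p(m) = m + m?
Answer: 2401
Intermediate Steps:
p(m) = 2*m
(-56 + √(61 + p(-6)))² = (-56 + √(61 + 2*(-6)))² = (-56 + √(61 - 12))² = (-56 + √49)² = (-56 + 7)² = (-49)² = 2401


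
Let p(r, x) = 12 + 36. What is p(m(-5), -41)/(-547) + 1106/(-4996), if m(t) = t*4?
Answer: -422395/1366406 ≈ -0.30913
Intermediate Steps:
m(t) = 4*t
p(r, x) = 48
p(m(-5), -41)/(-547) + 1106/(-4996) = 48/(-547) + 1106/(-4996) = 48*(-1/547) + 1106*(-1/4996) = -48/547 - 553/2498 = -422395/1366406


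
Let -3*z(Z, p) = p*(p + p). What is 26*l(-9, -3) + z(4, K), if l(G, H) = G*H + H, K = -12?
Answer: 528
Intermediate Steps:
l(G, H) = H + G*H
z(Z, p) = -2*p²/3 (z(Z, p) = -p*(p + p)/3 = -p*2*p/3 = -2*p²/3)
26*l(-9, -3) + z(4, K) = 26*(-3*(1 - 9)) - ⅔*(-12)² = 26*(-3*(-8)) - ⅔*144 = 26*24 - 96 = 624 - 96 = 528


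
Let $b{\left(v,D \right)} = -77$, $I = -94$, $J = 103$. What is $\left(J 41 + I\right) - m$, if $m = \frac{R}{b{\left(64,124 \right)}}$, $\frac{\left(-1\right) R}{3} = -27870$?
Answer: $\frac{401543}{77} \approx 5214.8$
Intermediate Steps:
$R = 83610$ ($R = \left(-3\right) \left(-27870\right) = 83610$)
$m = - \frac{83610}{77}$ ($m = \frac{83610}{-77} = 83610 \left(- \frac{1}{77}\right) = - \frac{83610}{77} \approx -1085.8$)
$\left(J 41 + I\right) - m = \left(103 \cdot 41 - 94\right) - - \frac{83610}{77} = \left(4223 - 94\right) + \frac{83610}{77} = 4129 + \frac{83610}{77} = \frac{401543}{77}$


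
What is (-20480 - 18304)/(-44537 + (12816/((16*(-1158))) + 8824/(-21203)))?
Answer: 317422140672/364515819511 ≈ 0.87080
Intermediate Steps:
(-20480 - 18304)/(-44537 + (12816/((16*(-1158))) + 8824/(-21203))) = -38784/(-44537 + (12816/(-18528) + 8824*(-1/21203))) = -38784/(-44537 + (12816*(-1/18528) - 8824/21203)) = -38784/(-44537 + (-267/386 - 8824/21203)) = -38784/(-44537 - 9067265/8184358) = -38784/(-364515819511/8184358) = -38784*(-8184358/364515819511) = 317422140672/364515819511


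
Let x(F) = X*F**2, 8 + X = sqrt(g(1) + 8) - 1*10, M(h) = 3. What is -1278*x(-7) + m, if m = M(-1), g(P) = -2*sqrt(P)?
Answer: 1127199 - 62622*sqrt(6) ≈ 9.7381e+5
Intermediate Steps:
X = -18 + sqrt(6) (X = -8 + (sqrt(-2*sqrt(1) + 8) - 1*10) = -8 + (sqrt(-2*1 + 8) - 10) = -8 + (sqrt(-2 + 8) - 10) = -8 + (sqrt(6) - 10) = -8 + (-10 + sqrt(6)) = -18 + sqrt(6) ≈ -15.551)
m = 3
x(F) = F**2*(-18 + sqrt(6)) (x(F) = (-18 + sqrt(6))*F**2 = F**2*(-18 + sqrt(6)))
-1278*x(-7) + m = -1278*(-7)**2*(-18 + sqrt(6)) + 3 = -62622*(-18 + sqrt(6)) + 3 = -1278*(-882 + 49*sqrt(6)) + 3 = (1127196 - 62622*sqrt(6)) + 3 = 1127199 - 62622*sqrt(6)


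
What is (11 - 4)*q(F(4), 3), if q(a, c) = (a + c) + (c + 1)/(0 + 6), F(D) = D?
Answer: 161/3 ≈ 53.667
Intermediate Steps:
q(a, c) = ⅙ + a + 7*c/6 (q(a, c) = (a + c) + (1 + c)/6 = (a + c) + (1 + c)*(⅙) = (a + c) + (⅙ + c/6) = ⅙ + a + 7*c/6)
(11 - 4)*q(F(4), 3) = (11 - 4)*(⅙ + 4 + (7/6)*3) = 7*(⅙ + 4 + 7/2) = 7*(23/3) = 161/3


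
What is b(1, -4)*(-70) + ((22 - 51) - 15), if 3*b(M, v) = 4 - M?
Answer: -114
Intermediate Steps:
b(M, v) = 4/3 - M/3 (b(M, v) = (4 - M)/3 = 4/3 - M/3)
b(1, -4)*(-70) + ((22 - 51) - 15) = (4/3 - 1/3*1)*(-70) + ((22 - 51) - 15) = (4/3 - 1/3)*(-70) + (-29 - 15) = 1*(-70) - 44 = -70 - 44 = -114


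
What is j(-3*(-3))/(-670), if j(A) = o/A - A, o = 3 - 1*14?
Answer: 46/3015 ≈ 0.015257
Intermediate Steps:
o = -11 (o = 3 - 14 = -11)
j(A) = -A - 11/A (j(A) = -11/A - A = -A - 11/A)
j(-3*(-3))/(-670) = (-(-3)*(-3) - 11/((-3*(-3))))/(-670) = (-1*9 - 11/9)*(-1/670) = (-9 - 11*⅑)*(-1/670) = (-9 - 11/9)*(-1/670) = -92/9*(-1/670) = 46/3015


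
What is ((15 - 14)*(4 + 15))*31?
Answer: 589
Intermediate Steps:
((15 - 14)*(4 + 15))*31 = (1*19)*31 = 19*31 = 589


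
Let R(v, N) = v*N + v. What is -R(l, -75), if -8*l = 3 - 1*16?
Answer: 481/4 ≈ 120.25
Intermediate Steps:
l = 13/8 (l = -(3 - 1*16)/8 = -(3 - 16)/8 = -1/8*(-13) = 13/8 ≈ 1.6250)
R(v, N) = v + N*v (R(v, N) = N*v + v = v + N*v)
-R(l, -75) = -13*(1 - 75)/8 = -13*(-74)/8 = -1*(-481/4) = 481/4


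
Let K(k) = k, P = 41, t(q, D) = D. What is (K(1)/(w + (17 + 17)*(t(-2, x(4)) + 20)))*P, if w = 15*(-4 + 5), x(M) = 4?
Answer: 41/831 ≈ 0.049338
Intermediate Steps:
w = 15 (w = 15*1 = 15)
(K(1)/(w + (17 + 17)*(t(-2, x(4)) + 20)))*P = (1/(15 + (17 + 17)*(4 + 20)))*41 = (1/(15 + 34*24))*41 = (1/(15 + 816))*41 = (1/831)*41 = 41/831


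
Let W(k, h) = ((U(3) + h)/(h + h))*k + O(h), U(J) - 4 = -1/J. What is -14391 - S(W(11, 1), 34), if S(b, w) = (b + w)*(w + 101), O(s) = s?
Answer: -22581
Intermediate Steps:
U(J) = 4 - 1/J
W(k, h) = h + k*(11/3 + h)/(2*h) (W(k, h) = (((4 - 1/3) + h)/(h + h))*k + h = (((4 - 1*⅓) + h)/((2*h)))*k + h = (((4 - ⅓) + h)*(1/(2*h)))*k + h = ((11/3 + h)*(1/(2*h)))*k + h = ((11/3 + h)/(2*h))*k + h = k*(11/3 + h)/(2*h) + h = h + k*(11/3 + h)/(2*h))
S(b, w) = (101 + w)*(b + w) (S(b, w) = (b + w)*(101 + w) = (101 + w)*(b + w))
-14391 - S(W(11, 1), 34) = -14391 - (34² + 101*(1 + (½)*11 + (11/6)*11/1) + 101*34 + (1 + (½)*11 + (11/6)*11/1)*34) = -14391 - (1156 + 101*(1 + 11/2 + (11/6)*11*1) + 3434 + (1 + 11/2 + (11/6)*11*1)*34) = -14391 - (1156 + 101*(1 + 11/2 + 121/6) + 3434 + (1 + 11/2 + 121/6)*34) = -14391 - (1156 + 101*(80/3) + 3434 + (80/3)*34) = -14391 - (1156 + 8080/3 + 3434 + 2720/3) = -14391 - 1*8190 = -14391 - 8190 = -22581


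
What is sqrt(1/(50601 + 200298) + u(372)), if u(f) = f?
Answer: sqrt(23417514901671)/250899 ≈ 19.287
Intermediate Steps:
sqrt(1/(50601 + 200298) + u(372)) = sqrt(1/(50601 + 200298) + 372) = sqrt(1/250899 + 372) = sqrt(93334429/250899) = sqrt(23417514901671)/250899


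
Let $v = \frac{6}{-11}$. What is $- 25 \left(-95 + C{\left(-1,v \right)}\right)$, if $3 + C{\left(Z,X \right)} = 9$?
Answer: $2225$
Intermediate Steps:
$v = - \frac{6}{11}$ ($v = 6 \left(- \frac{1}{11}\right) = - \frac{6}{11} \approx -0.54545$)
$C{\left(Z,X \right)} = 6$ ($C{\left(Z,X \right)} = -3 + 9 = 6$)
$- 25 \left(-95 + C{\left(-1,v \right)}\right) = - 25 \left(-95 + 6\right) = \left(-25\right) \left(-89\right) = 2225$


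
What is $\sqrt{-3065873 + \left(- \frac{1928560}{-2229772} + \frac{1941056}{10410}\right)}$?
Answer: $\frac{i \sqrt{25808931482169385048071165}}{2901490815} \approx 1750.9 i$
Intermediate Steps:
$\sqrt{-3065873 + \left(- \frac{1928560}{-2229772} + \frac{1941056}{10410}\right)} = \sqrt{-3065873 + \left(\left(-1928560\right) \left(- \frac{1}{2229772}\right) + 1941056 \cdot \frac{1}{10410}\right)} = \sqrt{-3065873 + \left(\frac{482140}{557443} + \frac{970528}{5205}\right)} = \sqrt{-3065873 + \frac{543523578604}{2901490815}} = \sqrt{- \frac{8895058825877891}{2901490815}} = \frac{i \sqrt{25808931482169385048071165}}{2901490815}$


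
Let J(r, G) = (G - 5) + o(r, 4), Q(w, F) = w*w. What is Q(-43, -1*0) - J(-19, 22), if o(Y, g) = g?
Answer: 1828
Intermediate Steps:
Q(w, F) = w²
J(r, G) = -1 + G (J(r, G) = (G - 5) + 4 = (-5 + G) + 4 = -1 + G)
Q(-43, -1*0) - J(-19, 22) = (-43)² - (-1 + 22) = 1849 - 1*21 = 1849 - 21 = 1828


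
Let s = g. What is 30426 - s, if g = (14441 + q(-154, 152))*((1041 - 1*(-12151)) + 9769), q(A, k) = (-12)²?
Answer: -334855759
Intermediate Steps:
q(A, k) = 144
g = 334886185 (g = (14441 + 144)*((1041 - 1*(-12151)) + 9769) = 14585*((1041 + 12151) + 9769) = 14585*(13192 + 9769) = 14585*22961 = 334886185)
s = 334886185
30426 - s = 30426 - 1*334886185 = 30426 - 334886185 = -334855759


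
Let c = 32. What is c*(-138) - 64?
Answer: -4480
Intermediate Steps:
c*(-138) - 64 = 32*(-138) - 64 = -4416 - 64 = -4480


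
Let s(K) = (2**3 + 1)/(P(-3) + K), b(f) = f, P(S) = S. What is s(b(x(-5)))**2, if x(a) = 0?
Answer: 9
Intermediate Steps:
s(K) = 9/(-3 + K) (s(K) = (2**3 + 1)/(-3 + K) = (8 + 1)/(-3 + K) = 9/(-3 + K))
s(b(x(-5)))**2 = (9/(-3 + 0))**2 = (9/(-3))**2 = (9*(-1/3))**2 = (-3)**2 = 9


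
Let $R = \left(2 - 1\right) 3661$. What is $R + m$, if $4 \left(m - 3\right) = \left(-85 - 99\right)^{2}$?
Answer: $12128$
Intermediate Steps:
$R = 3661$ ($R = \left(2 - 1\right) 3661 = 1 \cdot 3661 = 3661$)
$m = 8467$ ($m = 3 + \frac{\left(-85 - 99\right)^{2}}{4} = 3 + \frac{\left(-184\right)^{2}}{4} = 3 + \frac{1}{4} \cdot 33856 = 3 + 8464 = 8467$)
$R + m = 3661 + 8467 = 12128$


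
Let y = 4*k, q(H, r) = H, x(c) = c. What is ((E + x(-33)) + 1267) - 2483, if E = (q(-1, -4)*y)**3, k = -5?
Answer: 6751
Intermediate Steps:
y = -20 (y = 4*(-5) = -20)
E = 8000 (E = (-1*(-20))**3 = 20**3 = 8000)
((E + x(-33)) + 1267) - 2483 = ((8000 - 33) + 1267) - 2483 = (7967 + 1267) - 2483 = 9234 - 2483 = 6751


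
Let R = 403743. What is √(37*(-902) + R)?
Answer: √370369 ≈ 608.58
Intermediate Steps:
√(37*(-902) + R) = √(37*(-902) + 403743) = √(-33374 + 403743) = √370369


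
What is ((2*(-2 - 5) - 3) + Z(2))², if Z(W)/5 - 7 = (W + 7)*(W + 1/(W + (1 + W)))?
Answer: 13689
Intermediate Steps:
Z(W) = 35 + 5*(7 + W)*(W + 1/(1 + 2*W)) (Z(W) = 35 + 5*((W + 7)*(W + 1/(W + (1 + W)))) = 35 + 5*((7 + W)*(W + 1/(1 + 2*W))) = 35 + 5*(7 + W)*(W + 1/(1 + 2*W)))
((2*(-2 - 5) - 3) + Z(2))² = ((2*(-2 - 5) - 3) + 5*(14 + 2*2³ + 15*2² + 22*2)/(1 + 2*2))² = ((2*(-7) - 3) + 5*(14 + 2*8 + 15*4 + 44)/(1 + 4))² = ((-14 - 3) + 5*(14 + 16 + 60 + 44)/5)² = (-17 + 5*(⅕)*134)² = (-17 + 134)² = 117² = 13689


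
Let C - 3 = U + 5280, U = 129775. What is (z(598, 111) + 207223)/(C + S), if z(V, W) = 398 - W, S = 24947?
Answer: 13834/10667 ≈ 1.2969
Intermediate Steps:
C = 135058 (C = 3 + (129775 + 5280) = 3 + 135055 = 135058)
(z(598, 111) + 207223)/(C + S) = ((398 - 1*111) + 207223)/(135058 + 24947) = ((398 - 111) + 207223)/160005 = (287 + 207223)*(1/160005) = 207510*(1/160005) = 13834/10667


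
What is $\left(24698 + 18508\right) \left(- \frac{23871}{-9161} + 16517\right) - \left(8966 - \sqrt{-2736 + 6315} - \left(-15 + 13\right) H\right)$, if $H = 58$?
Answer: $\frac{6538544682046}{9161} + \sqrt{3579} \approx 7.1374 \cdot 10^{8}$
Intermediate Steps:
$\left(24698 + 18508\right) \left(- \frac{23871}{-9161} + 16517\right) - \left(8966 - \sqrt{-2736 + 6315} - \left(-15 + 13\right) H\right) = \left(24698 + 18508\right) \left(- \frac{23871}{-9161} + 16517\right) - \left(8966 - \sqrt{-2736 + 6315} - \left(-15 + 13\right) 58\right) = 43206 \left(\left(-23871\right) \left(- \frac{1}{9161}\right) + 16517\right) - \left(9082 - \sqrt{3579}\right) = 43206 \left(\frac{23871}{9161} + 16517\right) - \left(9082 - \sqrt{3579}\right) = 43206 \cdot \frac{151336108}{9161} - \left(9082 - \sqrt{3579}\right) = \frac{6538627882248}{9161} - \left(9082 - \sqrt{3579}\right) = \frac{6538544682046}{9161} + \sqrt{3579}$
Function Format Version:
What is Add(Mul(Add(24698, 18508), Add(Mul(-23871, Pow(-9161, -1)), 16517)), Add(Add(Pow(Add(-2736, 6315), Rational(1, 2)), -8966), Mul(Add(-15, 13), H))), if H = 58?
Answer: Add(Rational(6538544682046, 9161), Pow(3579, Rational(1, 2))) ≈ 7.1374e+8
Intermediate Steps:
Add(Mul(Add(24698, 18508), Add(Mul(-23871, Pow(-9161, -1)), 16517)), Add(Add(Pow(Add(-2736, 6315), Rational(1, 2)), -8966), Mul(Add(-15, 13), H))) = Add(Mul(Add(24698, 18508), Add(Mul(-23871, Pow(-9161, -1)), 16517)), Add(Add(Pow(Add(-2736, 6315), Rational(1, 2)), -8966), Mul(Add(-15, 13), 58))) = Add(Mul(43206, Add(Mul(-23871, Rational(-1, 9161)), 16517)), Add(Add(Pow(3579, Rational(1, 2)), -8966), Mul(-2, 58))) = Add(Mul(43206, Add(Rational(23871, 9161), 16517)), Add(Add(-8966, Pow(3579, Rational(1, 2))), -116)) = Add(Mul(43206, Rational(151336108, 9161)), Add(-9082, Pow(3579, Rational(1, 2)))) = Add(Rational(6538627882248, 9161), Add(-9082, Pow(3579, Rational(1, 2)))) = Add(Rational(6538544682046, 9161), Pow(3579, Rational(1, 2)))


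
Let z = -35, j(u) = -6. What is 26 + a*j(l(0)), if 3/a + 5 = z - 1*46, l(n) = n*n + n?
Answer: 1127/43 ≈ 26.209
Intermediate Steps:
l(n) = n + n² (l(n) = n² + n = n + n²)
a = -3/86 (a = 3/(-5 + (-35 - 1*46)) = 3/(-5 + (-35 - 46)) = 3/(-5 - 81) = 3/(-86) = 3*(-1/86) = -3/86 ≈ -0.034884)
26 + a*j(l(0)) = 26 - 3/86*(-6) = 26 + 9/43 = 1127/43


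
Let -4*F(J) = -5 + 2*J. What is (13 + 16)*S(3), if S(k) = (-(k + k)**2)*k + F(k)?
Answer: -12557/4 ≈ -3139.3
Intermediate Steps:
F(J) = 5/4 - J/2 (F(J) = -(-5 + 2*J)/4 = 5/4 - J/2)
S(k) = 5/4 - 4*k**3 - k/2 (S(k) = (-(k + k)**2)*k + (5/4 - k/2) = (-(2*k)**2)*k + (5/4 - k/2) = (-4*k**2)*k + (5/4 - k/2) = -4*k**3 + (5/4 - k/2) = 5/4 - 4*k**3 - k/2)
(13 + 16)*S(3) = (13 + 16)*(5/4 - 4*3**3 - 1/2*3) = 29*(5/4 - 4*27 - 3/2) = 29*(5/4 - 108 - 3/2) = 29*(-433/4) = -12557/4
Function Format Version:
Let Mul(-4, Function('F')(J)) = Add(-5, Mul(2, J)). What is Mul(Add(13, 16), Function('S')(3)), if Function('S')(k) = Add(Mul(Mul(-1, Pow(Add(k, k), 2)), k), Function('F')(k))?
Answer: Rational(-12557, 4) ≈ -3139.3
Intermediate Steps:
Function('F')(J) = Add(Rational(5, 4), Mul(Rational(-1, 2), J)) (Function('F')(J) = Mul(Rational(-1, 4), Add(-5, Mul(2, J))) = Add(Rational(5, 4), Mul(Rational(-1, 2), J)))
Function('S')(k) = Add(Rational(5, 4), Mul(-4, Pow(k, 3)), Mul(Rational(-1, 2), k)) (Function('S')(k) = Add(Mul(Mul(-1, Pow(Add(k, k), 2)), k), Add(Rational(5, 4), Mul(Rational(-1, 2), k))) = Add(Mul(Mul(-1, Pow(Mul(2, k), 2)), k), Add(Rational(5, 4), Mul(Rational(-1, 2), k))) = Add(Mul(Mul(-1, Mul(4, Pow(k, 2))), k), Add(Rational(5, 4), Mul(Rational(-1, 2), k))) = Add(Mul(Mul(-4, Pow(k, 2)), k), Add(Rational(5, 4), Mul(Rational(-1, 2), k))) = Add(Mul(-4, Pow(k, 3)), Add(Rational(5, 4), Mul(Rational(-1, 2), k))) = Add(Rational(5, 4), Mul(-4, Pow(k, 3)), Mul(Rational(-1, 2), k)))
Mul(Add(13, 16), Function('S')(3)) = Mul(Add(13, 16), Add(Rational(5, 4), Mul(-4, Pow(3, 3)), Mul(Rational(-1, 2), 3))) = Mul(29, Add(Rational(5, 4), Mul(-4, 27), Rational(-3, 2))) = Mul(29, Add(Rational(5, 4), -108, Rational(-3, 2))) = Mul(29, Rational(-433, 4)) = Rational(-12557, 4)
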